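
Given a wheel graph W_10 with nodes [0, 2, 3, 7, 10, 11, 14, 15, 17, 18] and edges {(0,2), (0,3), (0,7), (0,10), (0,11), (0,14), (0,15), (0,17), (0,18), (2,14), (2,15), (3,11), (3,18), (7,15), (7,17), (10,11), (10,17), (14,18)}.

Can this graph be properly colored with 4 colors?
Yes, G is 4-colorable

A valid 4-coloring: color 1: [0]; color 2: [11, 15, 17, 18]; color 3: [3, 7, 10, 14]; color 4: [2].
(χ(G) = 4 ≤ 4.)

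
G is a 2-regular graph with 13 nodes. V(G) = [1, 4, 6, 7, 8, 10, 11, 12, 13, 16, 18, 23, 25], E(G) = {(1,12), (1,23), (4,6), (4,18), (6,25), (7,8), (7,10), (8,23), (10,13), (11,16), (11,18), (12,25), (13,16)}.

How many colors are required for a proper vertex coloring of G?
Clique number ω(G) = 2 (lower bound: χ ≥ ω).
Odd cycle [1, 23, 8, 7, 10, 13, 16, 11, 18, 4, 6, 25, 12] needs 3 colors (χ ≥ 3).
The coloring below uses 3 colors, so χ(G) = 3.
A valid 3-coloring: color 1: [1, 4, 7, 11, 13, 25]; color 2: [6, 10, 12, 16, 18, 23]; color 3: [8].

χ(G) = 3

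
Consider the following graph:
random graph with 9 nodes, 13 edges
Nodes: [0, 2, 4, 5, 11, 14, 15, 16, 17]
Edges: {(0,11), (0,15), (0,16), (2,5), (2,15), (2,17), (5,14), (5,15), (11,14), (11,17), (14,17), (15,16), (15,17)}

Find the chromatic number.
Clique number ω(G) = 3 (lower bound: χ ≥ ω).
The clique on [11, 14, 17] has size 3, forcing χ ≥ 3, and the coloring below uses 3 colors, so χ(G) = 3.
A valid 3-coloring: color 1: [4, 14, 15]; color 2: [0, 5, 17]; color 3: [2, 11, 16].

χ(G) = 3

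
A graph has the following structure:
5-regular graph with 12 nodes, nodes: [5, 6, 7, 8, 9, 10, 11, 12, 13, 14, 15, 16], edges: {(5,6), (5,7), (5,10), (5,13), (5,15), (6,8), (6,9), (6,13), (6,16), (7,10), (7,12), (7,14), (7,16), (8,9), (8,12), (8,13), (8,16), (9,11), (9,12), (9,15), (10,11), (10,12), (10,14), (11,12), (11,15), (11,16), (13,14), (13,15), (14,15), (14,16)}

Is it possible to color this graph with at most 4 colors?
A valid 4-coloring: color 1: [6, 12, 15]; color 2: [9, 10, 13, 16]; color 3: [7, 8, 11]; color 4: [5, 14].
(χ(G) = 4 ≤ 4.)

Yes, G is 4-colorable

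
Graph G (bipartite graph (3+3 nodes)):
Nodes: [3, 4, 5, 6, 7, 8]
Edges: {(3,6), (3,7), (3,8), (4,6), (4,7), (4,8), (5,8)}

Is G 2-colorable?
Yes, G is 2-colorable

A valid 2-coloring: color 1: [3, 4, 5]; color 2: [6, 7, 8].
(χ(G) = 2 ≤ 2.)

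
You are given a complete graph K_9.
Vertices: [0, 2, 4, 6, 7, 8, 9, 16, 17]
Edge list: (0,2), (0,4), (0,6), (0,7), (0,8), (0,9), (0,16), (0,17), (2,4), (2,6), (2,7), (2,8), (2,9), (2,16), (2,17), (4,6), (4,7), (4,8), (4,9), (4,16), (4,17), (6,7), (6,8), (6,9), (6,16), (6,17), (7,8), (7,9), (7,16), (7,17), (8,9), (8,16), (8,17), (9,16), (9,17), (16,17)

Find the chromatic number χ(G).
χ(G) = 9

Clique number ω(G) = 9 (lower bound: χ ≥ ω).
The clique on [0, 2, 4, 6, 7, 8, 9, 16, 17] has size 9, forcing χ ≥ 9, and the coloring below uses 9 colors, so χ(G) = 9.
A valid 9-coloring: color 1: [4]; color 2: [0]; color 3: [8]; color 4: [9]; color 5: [6]; color 6: [2]; color 7: [16]; color 8: [17]; color 9: [7].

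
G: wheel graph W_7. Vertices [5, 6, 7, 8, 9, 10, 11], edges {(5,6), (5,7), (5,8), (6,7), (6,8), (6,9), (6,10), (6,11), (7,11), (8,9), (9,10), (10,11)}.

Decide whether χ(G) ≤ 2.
The clique on vertices [6, 8, 9] has size 3 > 2, so it alone needs 3 colors.

No, G is not 2-colorable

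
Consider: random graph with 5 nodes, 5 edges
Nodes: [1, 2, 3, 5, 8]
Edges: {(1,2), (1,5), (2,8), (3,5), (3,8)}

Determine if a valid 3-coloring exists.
A valid 3-coloring: color 1: [2, 3]; color 2: [1, 8]; color 3: [5].
(χ(G) = 3 ≤ 3.)

Yes, G is 3-colorable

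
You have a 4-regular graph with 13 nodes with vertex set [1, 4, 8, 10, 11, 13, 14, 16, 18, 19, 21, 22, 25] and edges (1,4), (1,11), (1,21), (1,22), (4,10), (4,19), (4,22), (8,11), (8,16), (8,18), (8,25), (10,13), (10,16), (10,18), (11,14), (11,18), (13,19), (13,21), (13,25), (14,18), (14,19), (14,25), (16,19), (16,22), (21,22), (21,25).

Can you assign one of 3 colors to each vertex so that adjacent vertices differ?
Yes, G is 3-colorable

A valid 3-coloring: color 1: [10, 11, 19, 22, 25]; color 2: [1, 8, 13, 14]; color 3: [4, 16, 18, 21].
(χ(G) = 3 ≤ 3.)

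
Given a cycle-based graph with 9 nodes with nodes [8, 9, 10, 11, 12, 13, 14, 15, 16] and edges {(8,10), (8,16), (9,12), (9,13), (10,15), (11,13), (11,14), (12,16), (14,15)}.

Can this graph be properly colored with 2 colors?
Odd cycle [9, 13, 11, 14, 15, 10, 8, 16, 12] needs 3 colors (χ ≥ 3).
Hence χ(G) ≥ 3 > 2, so no proper 2-coloring exists.

No, G is not 2-colorable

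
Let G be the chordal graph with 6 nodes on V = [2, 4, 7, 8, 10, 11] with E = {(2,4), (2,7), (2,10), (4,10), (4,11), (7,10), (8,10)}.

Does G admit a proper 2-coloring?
The clique on vertices [2, 4, 10] has size 3 > 2, so it alone needs 3 colors.

No, G is not 2-colorable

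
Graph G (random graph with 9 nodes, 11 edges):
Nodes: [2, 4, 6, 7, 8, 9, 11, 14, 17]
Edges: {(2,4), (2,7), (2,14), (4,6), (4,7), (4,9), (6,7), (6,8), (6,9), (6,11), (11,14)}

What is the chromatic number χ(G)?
Clique number ω(G) = 3 (lower bound: χ ≥ ω).
The clique on [2, 4, 7] has size 3, forcing χ ≥ 3, and the coloring below uses 3 colors, so χ(G) = 3.
A valid 3-coloring: color 1: [2, 6, 17]; color 2: [4, 8, 11]; color 3: [7, 9, 14].

χ(G) = 3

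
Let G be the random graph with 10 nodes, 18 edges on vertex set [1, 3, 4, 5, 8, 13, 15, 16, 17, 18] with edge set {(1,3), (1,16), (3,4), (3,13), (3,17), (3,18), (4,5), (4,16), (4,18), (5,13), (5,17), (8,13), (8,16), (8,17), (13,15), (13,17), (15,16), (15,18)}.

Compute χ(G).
χ(G) = 3

Clique number ω(G) = 3 (lower bound: χ ≥ ω).
The clique on [3, 4, 18] has size 3, forcing χ ≥ 3, and the coloring below uses 3 colors, so χ(G) = 3.
A valid 3-coloring: color 1: [13, 16, 18]; color 2: [3, 5, 8, 15]; color 3: [1, 4, 17].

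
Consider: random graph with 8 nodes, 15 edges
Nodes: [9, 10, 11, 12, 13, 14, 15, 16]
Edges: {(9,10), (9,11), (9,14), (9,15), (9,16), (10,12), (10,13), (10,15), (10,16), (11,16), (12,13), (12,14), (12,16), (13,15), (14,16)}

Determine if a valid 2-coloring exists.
No, G is not 2-colorable

The clique on vertices [9, 10, 16] has size 3 > 2, so it alone needs 3 colors.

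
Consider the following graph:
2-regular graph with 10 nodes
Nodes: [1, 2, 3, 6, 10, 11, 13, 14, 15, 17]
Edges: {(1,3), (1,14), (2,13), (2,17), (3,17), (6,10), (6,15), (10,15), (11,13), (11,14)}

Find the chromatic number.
Clique number ω(G) = 3 (lower bound: χ ≥ ω).
The clique on [6, 10, 15] has size 3, forcing χ ≥ 3, and the coloring below uses 3 colors, so χ(G) = 3.
A valid 3-coloring: color 1: [2, 3, 14, 15]; color 2: [1, 6, 13, 17]; color 3: [10, 11].

χ(G) = 3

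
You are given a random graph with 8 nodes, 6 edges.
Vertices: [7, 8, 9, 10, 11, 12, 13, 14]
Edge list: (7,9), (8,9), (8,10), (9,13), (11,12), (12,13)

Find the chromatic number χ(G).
χ(G) = 2

Clique number ω(G) = 2 (lower bound: χ ≥ ω).
The graph is bipartite (no odd cycle), so 2 colors suffice: χ(G) = 2.
A valid 2-coloring: color 1: [9, 10, 12, 14]; color 2: [7, 8, 11, 13].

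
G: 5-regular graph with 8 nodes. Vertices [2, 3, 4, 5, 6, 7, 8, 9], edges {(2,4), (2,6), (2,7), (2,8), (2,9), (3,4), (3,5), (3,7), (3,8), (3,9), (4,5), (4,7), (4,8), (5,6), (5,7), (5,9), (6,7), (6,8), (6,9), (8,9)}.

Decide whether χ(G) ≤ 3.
The clique on vertices [2, 6, 8, 9] has size 4 > 3, so it alone needs 4 colors.

No, G is not 3-colorable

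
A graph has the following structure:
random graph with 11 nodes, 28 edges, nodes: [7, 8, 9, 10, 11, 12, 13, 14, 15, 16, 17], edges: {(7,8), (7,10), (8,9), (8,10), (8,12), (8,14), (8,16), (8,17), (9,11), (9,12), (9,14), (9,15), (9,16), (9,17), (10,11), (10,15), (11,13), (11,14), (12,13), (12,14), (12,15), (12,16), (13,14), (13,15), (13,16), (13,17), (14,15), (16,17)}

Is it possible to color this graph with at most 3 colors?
No, G is not 3-colorable

The clique on vertices [8, 9, 16, 17] has size 4 > 3, so it alone needs 4 colors.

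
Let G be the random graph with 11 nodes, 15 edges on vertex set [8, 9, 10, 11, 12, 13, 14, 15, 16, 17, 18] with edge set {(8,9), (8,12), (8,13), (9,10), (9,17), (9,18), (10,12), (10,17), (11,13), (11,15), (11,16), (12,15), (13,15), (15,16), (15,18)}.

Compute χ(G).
χ(G) = 3

Clique number ω(G) = 3 (lower bound: χ ≥ ω).
The clique on [9, 10, 17] has size 3, forcing χ ≥ 3, and the coloring below uses 3 colors, so χ(G) = 3.
A valid 3-coloring: color 1: [8, 10, 14, 15]; color 2: [9, 11, 12]; color 3: [13, 16, 17, 18].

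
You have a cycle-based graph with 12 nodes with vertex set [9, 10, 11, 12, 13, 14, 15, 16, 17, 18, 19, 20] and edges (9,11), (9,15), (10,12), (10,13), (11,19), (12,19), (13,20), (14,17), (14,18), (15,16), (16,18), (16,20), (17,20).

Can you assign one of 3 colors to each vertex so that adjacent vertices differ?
A valid 3-coloring: color 1: [10, 11, 14, 15, 20]; color 2: [9, 12, 13, 16, 17]; color 3: [18, 19].
(χ(G) = 3 ≤ 3.)

Yes, G is 3-colorable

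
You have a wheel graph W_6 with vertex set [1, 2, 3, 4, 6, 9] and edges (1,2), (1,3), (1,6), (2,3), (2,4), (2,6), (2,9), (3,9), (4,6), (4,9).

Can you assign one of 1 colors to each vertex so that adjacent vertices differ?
The clique on vertices [1, 2, 3] has size 3 > 1, so it alone needs 3 colors.

No, G is not 1-colorable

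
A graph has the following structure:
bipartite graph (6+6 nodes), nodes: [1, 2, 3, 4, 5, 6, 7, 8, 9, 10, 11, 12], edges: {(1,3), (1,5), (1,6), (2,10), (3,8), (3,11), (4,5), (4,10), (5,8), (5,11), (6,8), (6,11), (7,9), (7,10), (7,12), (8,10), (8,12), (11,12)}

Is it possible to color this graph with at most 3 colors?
Yes, G is 3-colorable

A valid 3-coloring: color 1: [1, 2, 4, 7, 8, 11]; color 2: [3, 5, 6, 9, 10, 12].
(χ(G) = 2 ≤ 3.)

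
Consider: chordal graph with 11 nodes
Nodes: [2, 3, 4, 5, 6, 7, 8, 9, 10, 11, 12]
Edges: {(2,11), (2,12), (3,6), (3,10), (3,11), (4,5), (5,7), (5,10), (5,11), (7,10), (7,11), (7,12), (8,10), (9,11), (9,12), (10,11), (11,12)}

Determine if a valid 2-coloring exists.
The clique on vertices [5, 7, 10, 11] has size 4 > 2, so it alone needs 4 colors.

No, G is not 2-colorable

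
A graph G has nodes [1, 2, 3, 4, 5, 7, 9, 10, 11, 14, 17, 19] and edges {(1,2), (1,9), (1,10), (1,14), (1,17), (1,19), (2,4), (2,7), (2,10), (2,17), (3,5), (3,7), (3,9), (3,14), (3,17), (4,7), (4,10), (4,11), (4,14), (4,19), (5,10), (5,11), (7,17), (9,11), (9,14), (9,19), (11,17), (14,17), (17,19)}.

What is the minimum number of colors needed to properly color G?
χ(G) = 4

Clique number ω(G) = 3 (lower bound: χ ≥ ω).
Odd cycle [7, 3, 14, 1, 2] needs 3 colors (χ ≥ 3).
Vertex 17 is adjacent to every vertex of [1, 2, 3, 7, 14], which already need 3 colors among themselves, so 17 needs a new color (χ ≥ 4).
The coloring below uses 4 colors, so χ(G) = 4.
A valid 4-coloring: color 1: [4, 5, 9, 17]; color 2: [1, 3, 11]; color 3: [2, 14, 19]; color 4: [7, 10].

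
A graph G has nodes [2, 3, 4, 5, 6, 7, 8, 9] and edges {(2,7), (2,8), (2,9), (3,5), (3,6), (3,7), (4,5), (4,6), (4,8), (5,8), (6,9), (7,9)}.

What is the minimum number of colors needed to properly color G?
χ(G) = 3

Clique number ω(G) = 3 (lower bound: χ ≥ ω).
The clique on [2, 7, 9] has size 3, forcing χ ≥ 3, and the coloring below uses 3 colors, so χ(G) = 3.
A valid 3-coloring: color 1: [2, 5, 6]; color 2: [3, 8, 9]; color 3: [4, 7].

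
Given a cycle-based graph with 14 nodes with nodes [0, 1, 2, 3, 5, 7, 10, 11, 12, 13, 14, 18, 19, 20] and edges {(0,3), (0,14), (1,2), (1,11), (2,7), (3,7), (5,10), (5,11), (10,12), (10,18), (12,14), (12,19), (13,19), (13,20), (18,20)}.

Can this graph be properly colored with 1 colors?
Edge (0,3) forces its endpoints to differ, so 1 color is not enough.

No, G is not 1-colorable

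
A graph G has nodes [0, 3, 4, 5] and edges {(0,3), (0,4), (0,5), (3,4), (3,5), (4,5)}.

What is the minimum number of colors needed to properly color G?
Clique number ω(G) = 4 (lower bound: χ ≥ ω).
The clique on [0, 3, 4, 5] has size 4, forcing χ ≥ 4, and the coloring below uses 4 colors, so χ(G) = 4.
A valid 4-coloring: color 1: [3]; color 2: [0]; color 3: [5]; color 4: [4].

χ(G) = 4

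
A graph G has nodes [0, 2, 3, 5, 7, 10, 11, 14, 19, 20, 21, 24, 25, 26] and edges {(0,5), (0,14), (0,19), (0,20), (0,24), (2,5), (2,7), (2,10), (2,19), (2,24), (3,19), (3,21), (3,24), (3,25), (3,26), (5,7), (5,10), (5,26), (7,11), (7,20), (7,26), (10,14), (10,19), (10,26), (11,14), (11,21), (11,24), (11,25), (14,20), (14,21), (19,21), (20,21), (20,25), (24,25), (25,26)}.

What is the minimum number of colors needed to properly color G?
Clique number ω(G) = 3 (lower bound: χ ≥ ω).
Suppose a proper 3-coloring c exists. The clique [0, 14, 20] takes 3 distinct colors; by symmetry let c(0) = 1, c(14) = 2, c(20) = 3.
- Vertex 21: neighbors [14, 20] already have colors [2, 3] ⇒ c(21) = 1.
- Vertex 11: neighbors [21, 14] already have colors [1, 2] ⇒ c(11) = 3.
- Vertex 24: neighbors [0, 11] already have colors [1, 3] ⇒ c(24) = 2.
- Vertex 3: neighbors [21, 24] already have colors [1, 2] ⇒ c(3) = 3.
- Vertex 19: neighbors [0, 3] already have colors [1, 3] ⇒ c(19) = 2.
- Vertex 25: neighbors [24, 3] already have colors [2, 3] ⇒ c(25) = 1.
- Vertex 26: neighbors [25, 3] already have colors [1, 3] ⇒ c(26) = 2.
- Vertex 5: neighbors [0, 26] already have colors [1, 2] ⇒ c(5) = 3.
- Vertex 2: neighbors [19, 5] already have colors [2, 3] ⇒ c(2) = 1.
- Vertex 7: neighbors [2, 26, 5] already have colors [1, 2, 3] — all 3 colors blocked. Contradiction.
The forced assignments end in a contradiction, so G has no proper 3-coloring (χ ≥ 4).
The coloring below uses 4 colors, so χ(G) = 4.
A valid 4-coloring: color 1: [14, 19, 24, 26]; color 2: [3, 5, 11, 20]; color 3: [0, 2, 21, 25]; color 4: [7, 10].

χ(G) = 4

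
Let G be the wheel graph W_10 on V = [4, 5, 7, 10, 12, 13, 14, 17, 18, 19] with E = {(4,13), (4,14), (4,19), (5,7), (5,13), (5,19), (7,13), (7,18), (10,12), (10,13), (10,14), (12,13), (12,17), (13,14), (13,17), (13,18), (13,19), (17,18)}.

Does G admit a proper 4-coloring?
Yes, G is 4-colorable

A valid 4-coloring: color 1: [13]; color 2: [12, 14, 18, 19]; color 3: [4, 5, 10, 17]; color 4: [7].
(χ(G) = 4 ≤ 4.)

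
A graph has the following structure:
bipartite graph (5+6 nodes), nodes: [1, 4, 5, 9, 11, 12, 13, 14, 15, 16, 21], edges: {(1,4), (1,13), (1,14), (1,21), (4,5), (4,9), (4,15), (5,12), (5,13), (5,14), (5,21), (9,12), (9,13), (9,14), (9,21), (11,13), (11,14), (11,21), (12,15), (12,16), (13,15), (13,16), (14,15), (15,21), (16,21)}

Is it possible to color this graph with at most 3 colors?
Yes, G is 3-colorable

A valid 3-coloring: color 1: [4, 12, 13, 14, 21]; color 2: [1, 5, 9, 11, 15, 16].
(χ(G) = 2 ≤ 3.)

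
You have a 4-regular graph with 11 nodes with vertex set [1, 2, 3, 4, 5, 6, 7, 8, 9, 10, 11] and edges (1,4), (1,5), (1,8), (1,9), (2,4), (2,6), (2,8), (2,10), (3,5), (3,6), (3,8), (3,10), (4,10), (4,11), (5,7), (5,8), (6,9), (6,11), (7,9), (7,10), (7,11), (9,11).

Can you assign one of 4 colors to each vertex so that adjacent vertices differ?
A valid 4-coloring: color 1: [4, 8, 9]; color 2: [1, 2, 3, 7]; color 3: [5, 6, 10]; color 4: [11].
(χ(G) = 3 ≤ 4.)

Yes, G is 4-colorable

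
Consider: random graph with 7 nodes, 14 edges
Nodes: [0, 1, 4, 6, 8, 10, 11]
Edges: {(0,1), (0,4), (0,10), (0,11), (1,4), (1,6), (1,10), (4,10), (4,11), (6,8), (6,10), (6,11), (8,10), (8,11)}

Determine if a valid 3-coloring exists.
No, G is not 3-colorable

The clique on vertices [0, 1, 4, 10] has size 4 > 3, so it alone needs 4 colors.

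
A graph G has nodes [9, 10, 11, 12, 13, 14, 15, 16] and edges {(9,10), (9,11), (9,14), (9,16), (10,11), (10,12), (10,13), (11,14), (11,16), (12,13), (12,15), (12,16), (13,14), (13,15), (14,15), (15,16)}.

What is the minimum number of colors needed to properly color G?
χ(G) = 4

Clique number ω(G) = 3 (lower bound: χ ≥ ω).
Suppose a proper 3-coloring c exists. The clique [9, 10, 11] takes 3 distinct colors; by symmetry let c(9) = 1, c(10) = 2, c(11) = 3.
- Vertex 14: neighbors [9, 11] already have colors [1, 3] ⇒ c(14) = 2.
- Vertex 16: neighbors [9, 11] already have colors [1, 3] ⇒ c(16) = 2.
- Vertex 12: neighbors [10] already have colors [2]; try each remaining color.
- Case c(12) = 1:
  - Vertex 13: neighbors [12, 10] already have colors [1, 2] ⇒ c(13) = 3.
  - Vertex 15: neighbors [12, 14, 13] already have colors [1, 2, 3] — all 3 colors blocked. Contradiction.
- Case c(12) = 3:
  - Vertex 13: neighbors [10, 12] already have colors [2, 3] ⇒ c(13) = 1.
  - Vertex 15: neighbors [13, 14, 12] already have colors [1, 2, 3] — all 3 colors blocked. Contradiction.
Every case ends in a contradiction, so G has no proper 3-coloring (χ ≥ 4).
The coloring below uses 4 colors, so χ(G) = 4.
A valid 4-coloring: color 1: [12, 14]; color 2: [9, 15]; color 3: [11, 13]; color 4: [10, 16].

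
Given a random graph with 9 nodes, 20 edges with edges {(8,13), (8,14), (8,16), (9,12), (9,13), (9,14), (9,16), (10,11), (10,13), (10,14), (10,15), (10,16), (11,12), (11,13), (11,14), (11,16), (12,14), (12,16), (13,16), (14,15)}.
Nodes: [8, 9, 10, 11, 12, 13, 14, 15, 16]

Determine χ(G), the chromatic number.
χ(G) = 4

Clique number ω(G) = 4 (lower bound: χ ≥ ω).
The clique on [10, 11, 13, 16] has size 4, forcing χ ≥ 4, and the coloring below uses 4 colors, so χ(G) = 4.
A valid 4-coloring: color 1: [14, 16]; color 2: [8, 9, 11, 15]; color 3: [12, 13]; color 4: [10].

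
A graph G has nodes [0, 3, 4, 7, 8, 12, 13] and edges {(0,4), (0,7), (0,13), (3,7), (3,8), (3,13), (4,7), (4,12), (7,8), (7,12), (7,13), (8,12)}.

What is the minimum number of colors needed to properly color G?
χ(G) = 3

Clique number ω(G) = 3 (lower bound: χ ≥ ω).
The clique on [0, 4, 7] has size 3, forcing χ ≥ 3, and the coloring below uses 3 colors, so χ(G) = 3.
A valid 3-coloring: color 1: [7]; color 2: [0, 3, 12]; color 3: [4, 8, 13].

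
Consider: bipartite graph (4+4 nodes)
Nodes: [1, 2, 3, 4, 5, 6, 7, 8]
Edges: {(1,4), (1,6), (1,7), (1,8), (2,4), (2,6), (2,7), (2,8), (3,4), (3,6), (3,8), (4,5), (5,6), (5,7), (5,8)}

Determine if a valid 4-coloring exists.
Yes, G is 4-colorable

A valid 4-coloring: color 1: [1, 2, 3, 5]; color 2: [4, 6, 7, 8].
(χ(G) = 2 ≤ 4.)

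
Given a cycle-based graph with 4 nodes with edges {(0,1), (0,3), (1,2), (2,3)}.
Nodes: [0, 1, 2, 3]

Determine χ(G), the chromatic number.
Clique number ω(G) = 2 (lower bound: χ ≥ ω).
The graph is bipartite (no odd cycle), so 2 colors suffice: χ(G) = 2.
A valid 2-coloring: color 1: [1, 3]; color 2: [0, 2].

χ(G) = 2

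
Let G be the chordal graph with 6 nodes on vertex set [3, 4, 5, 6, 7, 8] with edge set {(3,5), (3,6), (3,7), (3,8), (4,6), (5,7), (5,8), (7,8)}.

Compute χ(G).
χ(G) = 4

Clique number ω(G) = 4 (lower bound: χ ≥ ω).
The clique on [3, 5, 7, 8] has size 4, forcing χ ≥ 4, and the coloring below uses 4 colors, so χ(G) = 4.
A valid 4-coloring: color 1: [3, 4]; color 2: [5, 6]; color 3: [8]; color 4: [7].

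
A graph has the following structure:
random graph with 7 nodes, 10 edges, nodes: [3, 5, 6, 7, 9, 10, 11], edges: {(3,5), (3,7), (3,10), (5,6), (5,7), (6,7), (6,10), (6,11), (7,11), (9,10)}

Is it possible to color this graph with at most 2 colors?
No, G is not 2-colorable

The clique on vertices [3, 5, 7] has size 3 > 2, so it alone needs 3 colors.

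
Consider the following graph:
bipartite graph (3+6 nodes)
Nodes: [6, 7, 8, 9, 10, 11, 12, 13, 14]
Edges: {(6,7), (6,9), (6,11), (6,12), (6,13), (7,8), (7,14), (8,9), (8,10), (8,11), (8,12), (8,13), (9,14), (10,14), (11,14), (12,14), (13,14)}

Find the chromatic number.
Clique number ω(G) = 2 (lower bound: χ ≥ ω).
The graph is bipartite (no odd cycle), so 2 colors suffice: χ(G) = 2.
A valid 2-coloring: color 1: [6, 8, 14]; color 2: [7, 9, 10, 11, 12, 13].

χ(G) = 2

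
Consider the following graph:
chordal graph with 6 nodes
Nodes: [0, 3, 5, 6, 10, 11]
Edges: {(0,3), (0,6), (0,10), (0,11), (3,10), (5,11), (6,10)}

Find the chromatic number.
χ(G) = 3

Clique number ω(G) = 3 (lower bound: χ ≥ ω).
The clique on [0, 3, 10] has size 3, forcing χ ≥ 3, and the coloring below uses 3 colors, so χ(G) = 3.
A valid 3-coloring: color 1: [0, 5]; color 2: [10, 11]; color 3: [3, 6].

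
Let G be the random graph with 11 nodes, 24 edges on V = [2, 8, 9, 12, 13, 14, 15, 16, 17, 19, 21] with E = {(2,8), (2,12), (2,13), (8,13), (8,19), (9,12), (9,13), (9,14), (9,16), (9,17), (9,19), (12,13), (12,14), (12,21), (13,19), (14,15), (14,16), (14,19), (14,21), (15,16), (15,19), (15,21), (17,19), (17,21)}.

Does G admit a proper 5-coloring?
Yes, G is 5-colorable

A valid 5-coloring: color 1: [2, 9, 15]; color 2: [16, 19, 21]; color 3: [13, 14, 17]; color 4: [8, 12].
(χ(G) = 4 ≤ 5.)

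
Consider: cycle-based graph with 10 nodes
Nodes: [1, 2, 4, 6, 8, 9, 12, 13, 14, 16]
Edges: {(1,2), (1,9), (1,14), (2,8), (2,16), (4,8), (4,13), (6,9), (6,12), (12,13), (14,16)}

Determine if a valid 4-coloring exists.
A valid 4-coloring: color 1: [2, 4, 9, 12, 14]; color 2: [1, 6, 8, 13, 16].
(χ(G) = 2 ≤ 4.)

Yes, G is 4-colorable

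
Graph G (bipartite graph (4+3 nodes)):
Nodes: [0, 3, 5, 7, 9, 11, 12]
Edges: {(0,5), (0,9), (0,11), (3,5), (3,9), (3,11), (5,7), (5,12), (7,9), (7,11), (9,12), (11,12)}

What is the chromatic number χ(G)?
χ(G) = 2

Clique number ω(G) = 2 (lower bound: χ ≥ ω).
The graph is bipartite (no odd cycle), so 2 colors suffice: χ(G) = 2.
A valid 2-coloring: color 1: [5, 9, 11]; color 2: [0, 3, 7, 12].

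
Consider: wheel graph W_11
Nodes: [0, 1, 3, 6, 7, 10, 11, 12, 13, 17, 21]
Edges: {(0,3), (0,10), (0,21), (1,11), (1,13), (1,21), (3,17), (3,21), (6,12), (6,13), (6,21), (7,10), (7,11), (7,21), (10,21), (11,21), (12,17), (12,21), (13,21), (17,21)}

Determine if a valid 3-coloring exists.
A valid 3-coloring: color 1: [21]; color 2: [0, 1, 6, 7, 17]; color 3: [3, 10, 11, 12, 13].
(χ(G) = 3 ≤ 3.)

Yes, G is 3-colorable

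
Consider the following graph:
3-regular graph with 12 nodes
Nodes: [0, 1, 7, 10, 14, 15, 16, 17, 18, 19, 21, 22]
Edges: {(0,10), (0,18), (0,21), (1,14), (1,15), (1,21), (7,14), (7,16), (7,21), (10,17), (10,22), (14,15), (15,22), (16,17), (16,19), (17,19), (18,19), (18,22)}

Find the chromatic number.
χ(G) = 3

Clique number ω(G) = 3 (lower bound: χ ≥ ω).
The clique on [1, 14, 15] has size 3, forcing χ ≥ 3, and the coloring below uses 3 colors, so χ(G) = 3.
A valid 3-coloring: color 1: [0, 7, 15, 19]; color 2: [10, 14, 16, 18, 21]; color 3: [1, 17, 22].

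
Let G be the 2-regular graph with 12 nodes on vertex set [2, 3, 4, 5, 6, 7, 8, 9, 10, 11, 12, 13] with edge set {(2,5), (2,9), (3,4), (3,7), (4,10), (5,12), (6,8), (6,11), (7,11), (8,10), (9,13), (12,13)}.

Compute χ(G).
Clique number ω(G) = 2 (lower bound: χ ≥ ω).
Odd cycle [5, 12, 13, 9, 2] needs 3 colors (χ ≥ 3).
The coloring below uses 3 colors, so χ(G) = 3.
A valid 3-coloring: color 1: [3, 5, 9, 10, 11]; color 2: [2, 4, 7, 8, 12]; color 3: [6, 13].

χ(G) = 3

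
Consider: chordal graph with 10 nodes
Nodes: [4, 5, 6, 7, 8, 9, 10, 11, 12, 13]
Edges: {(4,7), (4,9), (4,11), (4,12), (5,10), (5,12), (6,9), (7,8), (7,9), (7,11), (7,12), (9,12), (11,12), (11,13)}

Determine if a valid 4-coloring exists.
A valid 4-coloring: color 1: [6, 8, 10, 12, 13]; color 2: [5, 7]; color 3: [9, 11]; color 4: [4].
(χ(G) = 4 ≤ 4.)

Yes, G is 4-colorable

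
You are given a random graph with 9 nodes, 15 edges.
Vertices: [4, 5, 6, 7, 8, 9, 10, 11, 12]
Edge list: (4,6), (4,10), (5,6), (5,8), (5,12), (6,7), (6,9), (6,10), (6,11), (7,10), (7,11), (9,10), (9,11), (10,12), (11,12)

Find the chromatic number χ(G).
χ(G) = 3

Clique number ω(G) = 3 (lower bound: χ ≥ ω).
The clique on [6, 9, 10] has size 3, forcing χ ≥ 3, and the coloring below uses 3 colors, so χ(G) = 3.
A valid 3-coloring: color 1: [6, 8, 12]; color 2: [5, 10, 11]; color 3: [4, 7, 9].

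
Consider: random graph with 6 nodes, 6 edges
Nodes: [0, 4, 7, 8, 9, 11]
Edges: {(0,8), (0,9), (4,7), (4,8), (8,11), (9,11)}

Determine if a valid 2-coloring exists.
Yes, G is 2-colorable

A valid 2-coloring: color 1: [7, 8, 9]; color 2: [0, 4, 11].
(χ(G) = 2 ≤ 2.)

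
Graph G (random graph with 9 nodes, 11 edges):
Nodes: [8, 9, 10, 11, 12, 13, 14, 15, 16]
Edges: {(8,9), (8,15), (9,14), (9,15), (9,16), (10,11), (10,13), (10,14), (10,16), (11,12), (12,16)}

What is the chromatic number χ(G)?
Clique number ω(G) = 3 (lower bound: χ ≥ ω).
The clique on [8, 9, 15] has size 3, forcing χ ≥ 3, and the coloring below uses 3 colors, so χ(G) = 3.
A valid 3-coloring: color 1: [9, 10, 12]; color 2: [11, 13, 14, 15, 16]; color 3: [8].

χ(G) = 3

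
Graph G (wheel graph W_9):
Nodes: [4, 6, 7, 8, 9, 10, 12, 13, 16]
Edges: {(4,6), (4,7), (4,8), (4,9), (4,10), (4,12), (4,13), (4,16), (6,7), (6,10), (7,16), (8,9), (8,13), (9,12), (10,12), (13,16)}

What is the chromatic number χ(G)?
χ(G) = 3

Clique number ω(G) = 3 (lower bound: χ ≥ ω).
The clique on [4, 6, 10] has size 3, forcing χ ≥ 3, and the coloring below uses 3 colors, so χ(G) = 3.
A valid 3-coloring: color 1: [4]; color 2: [7, 9, 10, 13]; color 3: [6, 8, 12, 16].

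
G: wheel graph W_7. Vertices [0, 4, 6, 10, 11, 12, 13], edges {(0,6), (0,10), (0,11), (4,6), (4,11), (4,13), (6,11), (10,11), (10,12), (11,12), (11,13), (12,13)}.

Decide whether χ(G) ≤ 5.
Yes, G is 5-colorable

A valid 5-coloring: color 1: [11]; color 2: [0, 4, 12]; color 3: [6, 10, 13].
(χ(G) = 3 ≤ 5.)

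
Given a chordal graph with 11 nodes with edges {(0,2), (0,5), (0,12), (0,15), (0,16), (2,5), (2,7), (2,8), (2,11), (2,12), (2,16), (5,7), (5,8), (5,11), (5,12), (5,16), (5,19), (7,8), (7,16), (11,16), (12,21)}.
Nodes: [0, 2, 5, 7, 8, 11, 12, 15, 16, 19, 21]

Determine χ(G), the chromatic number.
Clique number ω(G) = 4 (lower bound: χ ≥ ω).
The clique on [2, 5, 7, 8] has size 4, forcing χ ≥ 4, and the coloring below uses 4 colors, so χ(G) = 4.
A valid 4-coloring: color 1: [5, 15, 21]; color 2: [2, 19]; color 3: [0, 7, 11]; color 4: [8, 12, 16].

χ(G) = 4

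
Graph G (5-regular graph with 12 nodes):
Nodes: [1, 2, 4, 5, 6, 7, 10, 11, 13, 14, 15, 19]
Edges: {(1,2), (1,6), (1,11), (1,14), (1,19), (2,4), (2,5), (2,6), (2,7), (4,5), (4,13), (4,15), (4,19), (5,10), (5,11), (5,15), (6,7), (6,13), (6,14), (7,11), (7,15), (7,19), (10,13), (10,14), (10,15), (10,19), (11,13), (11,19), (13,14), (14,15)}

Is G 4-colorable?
Yes, G is 4-colorable

A valid 4-coloring: color 1: [2, 14, 19]; color 2: [4, 6, 10, 11]; color 3: [1, 5, 7, 13]; color 4: [15].
(χ(G) = 4 ≤ 4.)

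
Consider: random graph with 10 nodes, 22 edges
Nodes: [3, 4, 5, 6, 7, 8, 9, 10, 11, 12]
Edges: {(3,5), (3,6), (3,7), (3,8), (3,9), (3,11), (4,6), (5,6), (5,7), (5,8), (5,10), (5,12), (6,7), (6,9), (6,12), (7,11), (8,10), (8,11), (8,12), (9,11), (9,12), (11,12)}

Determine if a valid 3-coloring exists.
No, G is not 3-colorable

The clique on vertices [3, 5, 6, 7] has size 4 > 3, so it alone needs 4 colors.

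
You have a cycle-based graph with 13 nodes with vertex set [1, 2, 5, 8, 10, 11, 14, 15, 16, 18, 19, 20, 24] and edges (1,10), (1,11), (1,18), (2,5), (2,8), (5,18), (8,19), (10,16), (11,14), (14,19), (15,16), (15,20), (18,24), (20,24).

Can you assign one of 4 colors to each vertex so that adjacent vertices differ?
A valid 4-coloring: color 1: [1, 5, 8, 14, 15, 24]; color 2: [2, 10, 11, 18, 19, 20]; color 3: [16].
(χ(G) = 3 ≤ 4.)

Yes, G is 4-colorable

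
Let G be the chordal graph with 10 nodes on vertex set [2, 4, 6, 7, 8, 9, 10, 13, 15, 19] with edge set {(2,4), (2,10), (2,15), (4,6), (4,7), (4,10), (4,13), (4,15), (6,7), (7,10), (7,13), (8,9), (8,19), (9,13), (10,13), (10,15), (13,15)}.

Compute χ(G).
Clique number ω(G) = 4 (lower bound: χ ≥ ω).
The clique on [4, 7, 10, 13] has size 4, forcing χ ≥ 4, and the coloring below uses 4 colors, so χ(G) = 4.
A valid 4-coloring: color 1: [4, 9, 19]; color 2: [6, 8, 10]; color 3: [2, 13]; color 4: [7, 15].

χ(G) = 4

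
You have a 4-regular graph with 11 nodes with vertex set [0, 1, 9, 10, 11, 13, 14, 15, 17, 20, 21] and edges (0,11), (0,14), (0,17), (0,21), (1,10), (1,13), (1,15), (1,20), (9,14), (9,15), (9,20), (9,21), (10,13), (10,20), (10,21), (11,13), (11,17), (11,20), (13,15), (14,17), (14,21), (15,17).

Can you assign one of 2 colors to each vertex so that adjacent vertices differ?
The clique on vertices [0, 11, 17] has size 3 > 2, so it alone needs 3 colors.

No, G is not 2-colorable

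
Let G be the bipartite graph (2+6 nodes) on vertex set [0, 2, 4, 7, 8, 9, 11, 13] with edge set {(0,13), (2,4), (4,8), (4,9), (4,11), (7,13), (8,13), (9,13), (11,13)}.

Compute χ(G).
χ(G) = 2

Clique number ω(G) = 2 (lower bound: χ ≥ ω).
The graph is bipartite (no odd cycle), so 2 colors suffice: χ(G) = 2.
A valid 2-coloring: color 1: [4, 13]; color 2: [0, 2, 7, 8, 9, 11].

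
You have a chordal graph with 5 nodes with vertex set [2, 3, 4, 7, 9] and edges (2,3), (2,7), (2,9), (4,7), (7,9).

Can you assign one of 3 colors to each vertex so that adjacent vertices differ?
A valid 3-coloring: color 1: [3, 7]; color 2: [2, 4]; color 3: [9].
(χ(G) = 3 ≤ 3.)

Yes, G is 3-colorable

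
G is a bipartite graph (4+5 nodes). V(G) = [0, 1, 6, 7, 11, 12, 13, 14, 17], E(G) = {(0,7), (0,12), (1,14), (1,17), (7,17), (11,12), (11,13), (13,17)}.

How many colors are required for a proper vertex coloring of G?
χ(G) = 2

Clique number ω(G) = 2 (lower bound: χ ≥ ω).
The graph is bipartite (no odd cycle), so 2 colors suffice: χ(G) = 2.
A valid 2-coloring: color 1: [0, 6, 11, 14, 17]; color 2: [1, 7, 12, 13].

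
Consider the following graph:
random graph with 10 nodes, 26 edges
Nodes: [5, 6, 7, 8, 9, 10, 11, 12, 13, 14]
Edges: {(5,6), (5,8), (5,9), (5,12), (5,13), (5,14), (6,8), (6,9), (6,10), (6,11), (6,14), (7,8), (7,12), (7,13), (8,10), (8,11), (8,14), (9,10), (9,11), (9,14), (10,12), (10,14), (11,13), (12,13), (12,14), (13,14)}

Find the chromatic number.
χ(G) = 4

Clique number ω(G) = 4 (lower bound: χ ≥ ω).
The clique on [6, 8, 10, 14] has size 4, forcing χ ≥ 4, and the coloring below uses 4 colors, so χ(G) = 4.
A valid 4-coloring: color 1: [7, 11, 14]; color 2: [6, 13]; color 3: [5, 10]; color 4: [8, 9, 12].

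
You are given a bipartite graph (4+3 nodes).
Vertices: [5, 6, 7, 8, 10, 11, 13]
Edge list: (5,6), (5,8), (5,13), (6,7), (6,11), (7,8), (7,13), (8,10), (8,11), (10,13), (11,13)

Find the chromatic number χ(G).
χ(G) = 2

Clique number ω(G) = 2 (lower bound: χ ≥ ω).
The graph is bipartite (no odd cycle), so 2 colors suffice: χ(G) = 2.
A valid 2-coloring: color 1: [6, 8, 13]; color 2: [5, 7, 10, 11].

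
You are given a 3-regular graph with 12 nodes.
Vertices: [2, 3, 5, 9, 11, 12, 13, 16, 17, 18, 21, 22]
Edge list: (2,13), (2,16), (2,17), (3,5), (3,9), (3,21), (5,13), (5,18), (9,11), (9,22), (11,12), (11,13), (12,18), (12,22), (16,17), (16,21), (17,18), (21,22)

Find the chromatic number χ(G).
Clique number ω(G) = 3 (lower bound: χ ≥ ω).
The clique on [2, 16, 17] has size 3, forcing χ ≥ 3, and the coloring below uses 3 colors, so χ(G) = 3.
A valid 3-coloring: color 1: [9, 13, 16, 18]; color 2: [2, 3, 11, 22]; color 3: [5, 12, 17, 21].

χ(G) = 3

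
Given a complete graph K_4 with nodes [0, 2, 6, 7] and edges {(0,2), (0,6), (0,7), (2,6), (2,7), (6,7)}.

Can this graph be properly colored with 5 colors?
A valid 5-coloring: color 1: [6]; color 2: [2]; color 3: [7]; color 4: [0].
(χ(G) = 4 ≤ 5.)

Yes, G is 5-colorable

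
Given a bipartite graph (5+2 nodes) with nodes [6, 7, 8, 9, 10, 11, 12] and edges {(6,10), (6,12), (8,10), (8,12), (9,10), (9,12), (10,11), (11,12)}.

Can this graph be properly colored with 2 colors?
A valid 2-coloring: color 1: [7, 10, 12]; color 2: [6, 8, 9, 11].
(χ(G) = 2 ≤ 2.)

Yes, G is 2-colorable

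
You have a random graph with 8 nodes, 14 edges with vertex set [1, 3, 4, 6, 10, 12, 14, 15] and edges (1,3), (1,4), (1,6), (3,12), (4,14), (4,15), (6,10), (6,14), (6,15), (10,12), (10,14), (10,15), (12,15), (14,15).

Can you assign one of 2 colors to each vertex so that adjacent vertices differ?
No, G is not 2-colorable

The clique on vertices [6, 10, 14, 15] has size 4 > 2, so it alone needs 4 colors.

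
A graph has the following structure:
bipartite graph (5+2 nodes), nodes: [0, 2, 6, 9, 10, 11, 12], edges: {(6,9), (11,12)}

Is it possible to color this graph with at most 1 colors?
No, G is not 1-colorable

Edge (6,9) forces its endpoints to differ, so 1 color is not enough.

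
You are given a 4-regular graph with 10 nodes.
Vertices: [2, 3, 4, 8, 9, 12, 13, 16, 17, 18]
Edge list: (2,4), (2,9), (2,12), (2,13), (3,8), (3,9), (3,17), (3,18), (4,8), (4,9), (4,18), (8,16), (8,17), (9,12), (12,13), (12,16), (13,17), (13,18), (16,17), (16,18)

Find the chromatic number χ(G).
χ(G) = 4

Clique number ω(G) = 3 (lower bound: χ ≥ ω).
Suppose a proper 3-coloring c exists. The clique [2, 4, 9] takes 3 distinct colors; by symmetry let c(2) = 1, c(4) = 2, c(9) = 3.
- Vertex 12: neighbors [2, 9] already have colors [1, 3] ⇒ c(12) = 2.
- Vertex 13: neighbors [2, 12] already have colors [1, 2] ⇒ c(13) = 3.
- Vertex 18: neighbors [4, 13] already have colors [2, 3] ⇒ c(18) = 1.
- Vertex 3: neighbors [18, 9] already have colors [1, 3] ⇒ c(3) = 2.
- Vertex 16: neighbors [18, 12] already have colors [1, 2] ⇒ c(16) = 3.
- Vertex 8: neighbors [3, 16] already have colors [2, 3] ⇒ c(8) = 1.
- Vertex 17: neighbors [8, 3, 13] already have colors [1, 2, 3] — all 3 colors blocked. Contradiction.
The forced assignments end in a contradiction, so G has no proper 3-coloring (χ ≥ 4).
The coloring below uses 4 colors, so χ(G) = 4.
A valid 4-coloring: color 1: [8, 9, 18]; color 2: [2, 3, 16]; color 3: [4, 12, 17]; color 4: [13].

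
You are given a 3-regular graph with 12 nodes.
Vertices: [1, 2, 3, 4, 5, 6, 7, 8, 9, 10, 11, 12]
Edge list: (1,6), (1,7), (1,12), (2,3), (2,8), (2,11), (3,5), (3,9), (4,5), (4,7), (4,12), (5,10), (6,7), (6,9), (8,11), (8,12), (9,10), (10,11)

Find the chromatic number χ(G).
Clique number ω(G) = 3 (lower bound: χ ≥ ω).
The clique on [1, 6, 7] has size 3, forcing χ ≥ 3, and the coloring below uses 3 colors, so χ(G) = 3.
A valid 3-coloring: color 1: [1, 2, 4, 9]; color 2: [3, 6, 8, 10]; color 3: [5, 7, 11, 12].

χ(G) = 3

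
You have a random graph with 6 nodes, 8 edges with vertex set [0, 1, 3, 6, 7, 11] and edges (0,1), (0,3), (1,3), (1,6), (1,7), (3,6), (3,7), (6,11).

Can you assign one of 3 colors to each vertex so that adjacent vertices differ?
Yes, G is 3-colorable

A valid 3-coloring: color 1: [1, 11]; color 2: [3]; color 3: [0, 6, 7].
(χ(G) = 3 ≤ 3.)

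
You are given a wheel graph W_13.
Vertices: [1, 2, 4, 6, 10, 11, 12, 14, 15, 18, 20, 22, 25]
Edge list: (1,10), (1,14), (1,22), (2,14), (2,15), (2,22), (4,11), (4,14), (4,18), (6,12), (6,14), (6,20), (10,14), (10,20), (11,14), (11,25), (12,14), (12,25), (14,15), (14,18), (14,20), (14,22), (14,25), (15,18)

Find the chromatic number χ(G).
Clique number ω(G) = 3 (lower bound: χ ≥ ω).
The clique on [1, 10, 14] has size 3, forcing χ ≥ 3, and the coloring below uses 3 colors, so χ(G) = 3.
A valid 3-coloring: color 1: [14]; color 2: [4, 6, 10, 15, 22, 25]; color 3: [1, 2, 11, 12, 18, 20].

χ(G) = 3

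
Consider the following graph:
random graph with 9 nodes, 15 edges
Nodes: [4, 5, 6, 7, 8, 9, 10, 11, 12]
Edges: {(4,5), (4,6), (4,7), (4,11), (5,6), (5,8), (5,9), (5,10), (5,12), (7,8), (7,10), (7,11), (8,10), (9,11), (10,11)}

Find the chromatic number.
Clique number ω(G) = 3 (lower bound: χ ≥ ω).
The clique on [7, 10, 11] has size 3, forcing χ ≥ 3, and the coloring below uses 3 colors, so χ(G) = 3.
A valid 3-coloring: color 1: [5, 7]; color 2: [4, 9, 10, 12]; color 3: [6, 8, 11].

χ(G) = 3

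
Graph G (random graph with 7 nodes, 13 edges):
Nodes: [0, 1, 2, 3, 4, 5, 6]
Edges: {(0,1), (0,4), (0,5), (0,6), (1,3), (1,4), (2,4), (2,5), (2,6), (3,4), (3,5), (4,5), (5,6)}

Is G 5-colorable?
Yes, G is 5-colorable

A valid 5-coloring: color 1: [4, 6]; color 2: [1, 5]; color 3: [0, 2, 3].
(χ(G) = 3 ≤ 5.)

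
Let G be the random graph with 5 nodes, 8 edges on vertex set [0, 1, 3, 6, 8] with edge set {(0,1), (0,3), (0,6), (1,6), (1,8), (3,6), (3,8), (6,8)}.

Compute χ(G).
χ(G) = 3

Clique number ω(G) = 3 (lower bound: χ ≥ ω).
The clique on [0, 1, 6] has size 3, forcing χ ≥ 3, and the coloring below uses 3 colors, so χ(G) = 3.
A valid 3-coloring: color 1: [6]; color 2: [1, 3]; color 3: [0, 8].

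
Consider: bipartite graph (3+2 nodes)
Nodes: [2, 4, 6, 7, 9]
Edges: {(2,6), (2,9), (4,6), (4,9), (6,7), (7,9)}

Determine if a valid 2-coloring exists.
A valid 2-coloring: color 1: [6, 9]; color 2: [2, 4, 7].
(χ(G) = 2 ≤ 2.)

Yes, G is 2-colorable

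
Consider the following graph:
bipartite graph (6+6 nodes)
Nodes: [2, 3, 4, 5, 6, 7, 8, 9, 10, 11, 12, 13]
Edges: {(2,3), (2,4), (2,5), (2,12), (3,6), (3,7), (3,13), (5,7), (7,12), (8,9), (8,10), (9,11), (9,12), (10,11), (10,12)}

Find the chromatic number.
Clique number ω(G) = 2 (lower bound: χ ≥ ω).
The graph is bipartite (no odd cycle), so 2 colors suffice: χ(G) = 2.
A valid 2-coloring: color 1: [3, 4, 5, 8, 11, 12]; color 2: [2, 6, 7, 9, 10, 13].

χ(G) = 2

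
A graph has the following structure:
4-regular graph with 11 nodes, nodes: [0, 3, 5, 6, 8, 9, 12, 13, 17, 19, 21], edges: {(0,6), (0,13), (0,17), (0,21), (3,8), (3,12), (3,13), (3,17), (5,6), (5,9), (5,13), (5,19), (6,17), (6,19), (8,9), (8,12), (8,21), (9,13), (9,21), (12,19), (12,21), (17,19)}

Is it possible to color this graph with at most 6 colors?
Yes, G is 6-colorable

A valid 6-coloring: color 1: [0, 3, 9, 19]; color 2: [6, 8, 13]; color 3: [5, 17, 21]; color 4: [12].
(χ(G) = 4 ≤ 6.)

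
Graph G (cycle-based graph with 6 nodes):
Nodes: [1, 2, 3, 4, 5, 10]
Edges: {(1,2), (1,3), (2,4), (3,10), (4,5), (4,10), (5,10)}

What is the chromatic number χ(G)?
χ(G) = 3

Clique number ω(G) = 3 (lower bound: χ ≥ ω).
The clique on [4, 5, 10] has size 3, forcing χ ≥ 3, and the coloring below uses 3 colors, so χ(G) = 3.
A valid 3-coloring: color 1: [2, 10]; color 2: [1, 4]; color 3: [3, 5].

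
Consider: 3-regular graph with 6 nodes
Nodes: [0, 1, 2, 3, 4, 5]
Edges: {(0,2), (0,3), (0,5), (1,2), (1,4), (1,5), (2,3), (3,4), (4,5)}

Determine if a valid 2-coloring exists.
No, G is not 2-colorable

The clique on vertices [0, 2, 3] has size 3 > 2, so it alone needs 3 colors.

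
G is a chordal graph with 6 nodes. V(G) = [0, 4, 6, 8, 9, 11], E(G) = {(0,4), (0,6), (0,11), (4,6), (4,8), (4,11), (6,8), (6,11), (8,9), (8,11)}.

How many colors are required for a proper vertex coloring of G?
Clique number ω(G) = 4 (lower bound: χ ≥ ω).
The clique on [0, 4, 6, 11] has size 4, forcing χ ≥ 4, and the coloring below uses 4 colors, so χ(G) = 4.
A valid 4-coloring: color 1: [4, 9]; color 2: [11]; color 3: [6]; color 4: [0, 8].

χ(G) = 4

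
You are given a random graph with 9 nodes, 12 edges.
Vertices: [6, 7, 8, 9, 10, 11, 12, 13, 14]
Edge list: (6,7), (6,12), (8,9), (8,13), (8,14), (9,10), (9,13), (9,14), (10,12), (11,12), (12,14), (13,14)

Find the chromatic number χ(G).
χ(G) = 4

Clique number ω(G) = 4 (lower bound: χ ≥ ω).
The clique on [8, 9, 13, 14] has size 4, forcing χ ≥ 4, and the coloring below uses 4 colors, so χ(G) = 4.
A valid 4-coloring: color 1: [7, 9, 12]; color 2: [6, 10, 11, 14]; color 3: [13]; color 4: [8].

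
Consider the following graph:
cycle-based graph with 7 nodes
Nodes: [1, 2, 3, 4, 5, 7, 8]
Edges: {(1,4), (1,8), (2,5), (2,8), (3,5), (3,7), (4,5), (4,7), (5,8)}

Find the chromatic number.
χ(G) = 3

Clique number ω(G) = 3 (lower bound: χ ≥ ω).
The clique on [2, 5, 8] has size 3, forcing χ ≥ 3, and the coloring below uses 3 colors, so χ(G) = 3.
A valid 3-coloring: color 1: [1, 5, 7]; color 2: [3, 4, 8]; color 3: [2].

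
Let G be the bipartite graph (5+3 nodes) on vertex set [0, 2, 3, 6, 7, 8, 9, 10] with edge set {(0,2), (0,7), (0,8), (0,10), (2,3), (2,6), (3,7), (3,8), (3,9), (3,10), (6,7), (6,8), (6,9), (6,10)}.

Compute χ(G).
Clique number ω(G) = 2 (lower bound: χ ≥ ω).
The graph is bipartite (no odd cycle), so 2 colors suffice: χ(G) = 2.
A valid 2-coloring: color 1: [0, 3, 6]; color 2: [2, 7, 8, 9, 10].

χ(G) = 2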